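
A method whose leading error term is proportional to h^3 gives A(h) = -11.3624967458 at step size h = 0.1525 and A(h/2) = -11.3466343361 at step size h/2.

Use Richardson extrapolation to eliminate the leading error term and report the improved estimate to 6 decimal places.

-11.344368

r = 3, so 2^r = 8.
Weighted: (-90.7730746888) − (-11.3624967458) = -79.4105779430
Denominator 8 − 1 = 7.
Extrapolated: (-79.4105779430) / 7 = -11.3443682776
Shift from A(h/2): +0.0022660585.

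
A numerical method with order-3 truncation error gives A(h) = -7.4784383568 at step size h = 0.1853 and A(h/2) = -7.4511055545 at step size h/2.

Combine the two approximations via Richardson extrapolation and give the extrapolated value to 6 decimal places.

-7.447201

Leading term ∝ h^3; use weight 8 = 2^3.
8*(-7.4511055545) = -59.6088444360; (-59.6088444360) − (-7.4784383568) = -52.1304060792
(8*(-7.4511055545) − (-7.4784383568))/(8 − 1) = -7.4472008685
Correction |R − A(h/2)| = 3.905e-03; gap |A(h/2) − A(h)| = 2.733e-02.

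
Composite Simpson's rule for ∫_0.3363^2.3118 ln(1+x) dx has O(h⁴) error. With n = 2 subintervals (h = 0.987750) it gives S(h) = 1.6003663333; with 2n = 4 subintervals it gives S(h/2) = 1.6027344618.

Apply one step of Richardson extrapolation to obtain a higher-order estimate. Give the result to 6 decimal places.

Error is O(h^4); halving h shrinks it by 2^4 = 16.
16*1.6027344618 − 1.6003663333 = 24.0433850555
Divide by 2^4 − 1 = 15.
24.0433850555 ÷ 15 = 1.6028923370

1.602892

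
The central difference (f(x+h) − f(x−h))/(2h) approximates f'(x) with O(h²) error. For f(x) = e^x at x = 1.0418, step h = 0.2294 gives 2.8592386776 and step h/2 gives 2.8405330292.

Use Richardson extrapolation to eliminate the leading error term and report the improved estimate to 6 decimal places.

2.834298

Method order is 2; weight 2^2 = 4.
4 × 2.8405330292 = 11.3621321168; 11.3621321168 − 2.8592386776 = 8.5028934392
Denominator 4 − 1 = 3.
R = 8.5028934392/3 = 2.8342978131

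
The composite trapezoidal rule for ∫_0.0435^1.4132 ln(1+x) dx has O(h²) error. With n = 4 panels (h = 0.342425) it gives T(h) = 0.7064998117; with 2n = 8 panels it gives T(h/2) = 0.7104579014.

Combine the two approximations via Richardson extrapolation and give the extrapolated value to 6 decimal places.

0.711777

r = 2, so 2^r = 4.
2^2 × A(h/2) = 2.8418316056; minus A(h) gives 2.1353317939.
(4 × 0.7104579014 − 0.7064998117)/(4 − 1) = 0.7117772646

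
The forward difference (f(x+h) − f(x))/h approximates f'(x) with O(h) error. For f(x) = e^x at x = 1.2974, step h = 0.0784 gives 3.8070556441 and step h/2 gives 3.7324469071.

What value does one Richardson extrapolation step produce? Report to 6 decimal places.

Order 1 gives 2^r = 2 and 2^r − 1 = 1.
2 × 3.7324469071 = 7.4648938142; subtract 3.8070556441 → 3.6578381701
Divide by 2^1 − 1 = 1.
R = 3.6578381701/1 = 3.6578381701

3.657838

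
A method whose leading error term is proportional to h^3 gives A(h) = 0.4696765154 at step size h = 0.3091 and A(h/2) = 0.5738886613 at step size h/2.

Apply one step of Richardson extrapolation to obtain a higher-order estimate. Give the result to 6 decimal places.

0.588776

The method has order 3: 2^3 = 8.
8*0.5738886613 − 0.4696765154 = 4.1214327750
4.1214327750 ÷ 7 = 0.5887761107
Correction |R − A(h/2)| = 1.489e-02; gap |A(h/2) − A(h)| = 1.042e-01.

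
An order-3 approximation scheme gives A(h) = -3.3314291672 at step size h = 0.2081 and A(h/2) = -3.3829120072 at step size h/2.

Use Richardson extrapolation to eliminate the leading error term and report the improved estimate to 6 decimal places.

r = 3: numerator weight 8, denominator 7.
2^3·A(h/2) = -27.0632960576; minus A(h) gives -23.7318668904.
(8·(-3.3829120072) − (-3.3314291672))/(8 − 1) = -3.3902666986
Correction |R − A(h/2)| = 7.355e-03; gap |A(h/2) − A(h)| = 5.148e-02.

-3.390267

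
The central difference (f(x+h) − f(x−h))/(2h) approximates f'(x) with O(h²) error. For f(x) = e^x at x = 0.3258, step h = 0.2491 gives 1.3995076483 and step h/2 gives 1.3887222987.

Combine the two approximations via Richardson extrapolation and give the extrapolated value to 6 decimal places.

1.385127

Error is O(h^2); halving h shrinks it by 2^2 = 4.
4×1.3887222987 − 1.3995076483 = 4.1553815465
Extrapolated: 4.1553815465 / 3 = 1.3851271822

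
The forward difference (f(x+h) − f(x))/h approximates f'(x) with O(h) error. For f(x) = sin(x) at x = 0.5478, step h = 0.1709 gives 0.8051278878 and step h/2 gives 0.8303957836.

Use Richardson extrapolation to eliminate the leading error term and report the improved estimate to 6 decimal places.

0.855664

Order 1 gives 2^r = 2 and 2^r − 1 = 1.
Weighted: 1.6607915672 − 0.8051278878 = 0.8556636794
Divide by 2^1 − 1 = 1.
0.8556636794 ÷ 1 = 0.8556636794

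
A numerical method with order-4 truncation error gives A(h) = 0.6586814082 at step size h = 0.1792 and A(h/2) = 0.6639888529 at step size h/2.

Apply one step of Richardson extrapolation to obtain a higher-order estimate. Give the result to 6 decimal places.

r = 4: numerator weight 16, denominator 15.
16*0.6639888529 − 0.6586814082 = 9.9651402382
Extrapolated: 9.9651402382 / 15 = 0.6643426825

0.664343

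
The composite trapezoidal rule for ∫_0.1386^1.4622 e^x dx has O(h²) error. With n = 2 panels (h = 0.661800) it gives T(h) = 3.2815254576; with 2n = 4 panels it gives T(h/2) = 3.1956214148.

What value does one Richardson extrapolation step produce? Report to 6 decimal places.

3.166987

Method order is 2; weight 2^2 = 4.
4×3.1956214148 = 12.7824856592; subtract 3.2815254576 → 9.5009602016
(4×3.1956214148 − 3.2815254576)/(4 − 1) = 3.1669867339
Correction |R − A(h/2)| = 2.863e-02; gap |A(h/2) − A(h)| = 8.590e-02.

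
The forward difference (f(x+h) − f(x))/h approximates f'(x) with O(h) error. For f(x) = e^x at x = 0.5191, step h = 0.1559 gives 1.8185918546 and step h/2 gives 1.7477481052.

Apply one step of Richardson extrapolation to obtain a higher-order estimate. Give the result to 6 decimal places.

Leading term ∝ h^1; use weight 2 = 2^1.
2×1.7477481052 = 3.4954962104; 3.4954962104 − 1.8185918546 = 1.6769043558
Extrapolated: 1.6769043558 / 1 = 1.6769043558
Correction |R − A(h/2)| = 7.084e-02; gap |A(h/2) − A(h)| = 7.084e-02.

1.676904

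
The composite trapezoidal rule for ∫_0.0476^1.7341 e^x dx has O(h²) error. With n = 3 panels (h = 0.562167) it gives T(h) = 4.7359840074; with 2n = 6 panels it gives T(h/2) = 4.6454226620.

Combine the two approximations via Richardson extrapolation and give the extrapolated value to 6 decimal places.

Error is O(h^2); halving h shrinks it by 2^2 = 4.
Top: 4(4.6454226620) − (4.7359840074) = 13.8457066406
Extrapolated: 13.8457066406 / 3 = 4.6152355469

4.615236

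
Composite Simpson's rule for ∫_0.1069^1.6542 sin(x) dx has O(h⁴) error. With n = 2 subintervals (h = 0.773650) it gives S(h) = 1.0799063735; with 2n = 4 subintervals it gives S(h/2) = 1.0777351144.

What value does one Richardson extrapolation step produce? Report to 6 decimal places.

1.077590

r = 4: numerator weight 16, denominator 15.
Weighted: 17.2437618304 − 1.0799063735 = 16.1638554569
Denominator 16 − 1 = 15.
Extrapolated: 16.1638554569 / 15 = 1.0775903638
Gap between inputs: 2.171e-03; correction applied: −0.0001447506.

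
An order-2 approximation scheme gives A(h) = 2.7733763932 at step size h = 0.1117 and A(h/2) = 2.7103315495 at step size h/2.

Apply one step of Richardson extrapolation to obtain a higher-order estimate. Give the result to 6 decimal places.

r = 2: numerator weight 4, denominator 3.
4×2.7103315495 − 2.7733763932 = 8.0679498048
R = 8.0679498048/3 = 2.6893166016

2.689317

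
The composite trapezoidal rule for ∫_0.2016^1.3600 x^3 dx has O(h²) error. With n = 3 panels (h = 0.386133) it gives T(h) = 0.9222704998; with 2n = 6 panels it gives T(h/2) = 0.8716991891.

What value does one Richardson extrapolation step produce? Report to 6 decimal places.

0.854842

Leading term ∝ h^2; use weight 4 = 2^2.
4×0.8716991891 = 3.4867967564; subtract 0.9222704998 → 2.5645262566
R = 2.5645262566/3 = 0.8548420855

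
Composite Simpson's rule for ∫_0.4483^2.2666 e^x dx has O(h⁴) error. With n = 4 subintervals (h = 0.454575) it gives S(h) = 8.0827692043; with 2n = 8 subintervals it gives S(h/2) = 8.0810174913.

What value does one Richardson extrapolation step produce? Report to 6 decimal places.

Order 4 gives 2^r = 16 and 2^r − 1 = 15.
Weighted: 129.2962798608 − 8.0827692043 = 121.2135106565
121.2135106565 ÷ 15 = 8.0809007104

8.080901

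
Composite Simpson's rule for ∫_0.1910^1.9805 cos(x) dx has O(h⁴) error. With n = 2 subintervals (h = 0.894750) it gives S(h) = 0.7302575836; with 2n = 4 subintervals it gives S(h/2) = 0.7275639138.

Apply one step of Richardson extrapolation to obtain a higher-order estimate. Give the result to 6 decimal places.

0.727384

r = 4, so 2^r = 16.
Weighted: 11.6410226208 − 0.7302575836 = 10.9107650372
(16·0.7275639138 − 0.7302575836)/(16 − 1) = 0.7273843358
Correction |R − A(h/2)| = 1.796e-04; gap |A(h/2) − A(h)| = 2.694e-03.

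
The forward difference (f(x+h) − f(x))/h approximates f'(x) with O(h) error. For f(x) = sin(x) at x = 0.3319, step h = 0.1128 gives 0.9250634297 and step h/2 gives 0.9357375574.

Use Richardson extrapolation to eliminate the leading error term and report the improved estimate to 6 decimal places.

Order 1 gives 2^r = 2 and 2^r − 1 = 1.
Weighted: 1.8714751148 − 0.9250634297 = 0.9464116851
Denominator 2 − 1 = 1.
Result: 0.9464116851
Correction |R − A(h/2)| = 1.067e-02; gap |A(h/2) − A(h)| = 1.067e-02.

0.946412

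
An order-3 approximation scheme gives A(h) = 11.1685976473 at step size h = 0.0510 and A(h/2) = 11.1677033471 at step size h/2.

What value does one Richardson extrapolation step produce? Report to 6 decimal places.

The method has order 3: 2^3 = 8.
A(h/2) − A(h) = 11.1677033471 − 11.1685976473 = -0.0008943002
Correction (A(h/2) − A(h))/(8 − 1) = (-0.0008943002)/7 = -0.0001277572
R = 11.1677033471 − 0.0001277572 = 11.1675755899
Gap between inputs: 8.943e-04; correction applied: −0.0001277572.

11.167576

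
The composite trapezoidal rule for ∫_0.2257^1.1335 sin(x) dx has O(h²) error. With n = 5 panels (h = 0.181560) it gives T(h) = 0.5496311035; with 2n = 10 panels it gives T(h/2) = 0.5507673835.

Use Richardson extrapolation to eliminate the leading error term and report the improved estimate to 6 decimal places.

With r = 2 the leading error scales as h^2, so the weight is 2^2 = 4.
Weighted: 2.2030695340 − 0.5496311035 = 1.6534384305
Denominator 4 − 1 = 3.
1.6534384305 ÷ 3 = 0.5511461435
Gap between inputs: 1.136e-03; correction applied: +0.0003787600.

0.551146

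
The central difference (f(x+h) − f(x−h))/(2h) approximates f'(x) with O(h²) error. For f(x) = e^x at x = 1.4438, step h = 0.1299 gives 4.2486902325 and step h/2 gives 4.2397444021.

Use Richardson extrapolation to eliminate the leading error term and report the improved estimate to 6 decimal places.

Method order is 2; weight 2^2 = 4.
2^2×A(h/2) = 16.9589776084; minus A(h) gives 12.7102873759.
(4×4.2397444021 − 4.2486902325)/(4 − 1) = 4.2367624586
Correction |R − A(h/2)| = 2.982e-03; gap |A(h/2) − A(h)| = 8.946e-03.

4.236762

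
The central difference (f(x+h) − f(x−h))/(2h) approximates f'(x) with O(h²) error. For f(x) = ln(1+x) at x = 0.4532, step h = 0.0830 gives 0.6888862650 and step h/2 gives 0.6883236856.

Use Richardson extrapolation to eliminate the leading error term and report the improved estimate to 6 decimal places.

With r = 2 the leading error scales as h^2, so the weight is 2^2 = 4.
4×0.6883236856 = 2.7532947424; 2.7532947424 − 0.6888862650 = 2.0644084774
(4×0.6883236856 − 0.6888862650)/(4 − 1) = 0.6881361591

0.688136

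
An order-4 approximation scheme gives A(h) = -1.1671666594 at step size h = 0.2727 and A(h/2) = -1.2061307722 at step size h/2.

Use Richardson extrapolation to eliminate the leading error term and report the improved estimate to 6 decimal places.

-1.208728

r = 4: numerator weight 16, denominator 15.
Numerator 16 × A(h/2) − A(h) = 16 × (-1.2061307722) − (-1.1671666594) = -18.1309256958
R = (-18.1309256958)/15 = -1.2087283797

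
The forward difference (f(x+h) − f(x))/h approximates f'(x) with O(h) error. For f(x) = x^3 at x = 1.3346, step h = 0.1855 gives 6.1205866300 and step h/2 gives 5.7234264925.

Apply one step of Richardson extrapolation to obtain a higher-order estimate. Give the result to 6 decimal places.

Error is O(h^1); halving h shrinks it by 2^1 = 2.
2^1 × A(h/2) = 11.4468529850; minus A(h) gives 5.3262663550.
Denominator 2 − 1 = 1.
Result: 5.3262663550

5.326266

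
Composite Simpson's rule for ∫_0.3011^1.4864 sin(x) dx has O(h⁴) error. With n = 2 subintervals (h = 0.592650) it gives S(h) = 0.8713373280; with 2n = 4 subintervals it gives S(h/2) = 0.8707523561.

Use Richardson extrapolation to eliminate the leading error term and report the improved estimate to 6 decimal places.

Method order is 4; weight 2^4 = 16.
Weighted: 13.9320376976 − 0.8713373280 = 13.0607003696
Denominator 16 − 1 = 15.
13.0607003696 ÷ 15 = 0.8707133580
Correction |R − A(h/2)| = 3.900e-05; gap |A(h/2) − A(h)| = 5.850e-04.

0.870713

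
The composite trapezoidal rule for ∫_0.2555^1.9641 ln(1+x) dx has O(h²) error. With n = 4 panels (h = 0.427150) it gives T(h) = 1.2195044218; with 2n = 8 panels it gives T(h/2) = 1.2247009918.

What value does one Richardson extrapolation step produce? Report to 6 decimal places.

Order 2 gives 2^r = 4 and 2^r − 1 = 3.
Numerator 4*A(h/2) − A(h) = 4*1.2247009918 − 1.2195044218 = 3.6792995454
Extrapolated: 3.6792995454 / 3 = 1.2264331818
Correction |R − A(h/2)| = 1.732e-03; gap |A(h/2) − A(h)| = 5.197e-03.

1.226433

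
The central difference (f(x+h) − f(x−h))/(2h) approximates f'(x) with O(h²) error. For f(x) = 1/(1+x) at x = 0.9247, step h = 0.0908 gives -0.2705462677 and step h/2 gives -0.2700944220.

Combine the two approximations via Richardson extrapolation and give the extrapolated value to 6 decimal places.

-0.269944

r = 2: numerator weight 4, denominator 3.
Top: 4(-0.2700944220) − (-0.2705462677) = -0.8098314203
R = (-0.8098314203)/3 = -0.2699438068
Correction |R − A(h/2)| = 1.506e-04; gap |A(h/2) − A(h)| = 4.518e-04.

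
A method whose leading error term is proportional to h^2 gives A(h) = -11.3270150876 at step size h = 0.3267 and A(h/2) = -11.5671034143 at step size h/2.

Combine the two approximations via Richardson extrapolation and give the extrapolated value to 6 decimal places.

r = 2, so 2^r = 4.
4*(-11.5671034143) = -46.2684136572; subtract (-11.3270150876) → -34.9413985696
R = (-34.9413985696)/3 = -11.6471328565
Gap between inputs: 2.401e-01; correction applied: −0.0800294422.

-11.647133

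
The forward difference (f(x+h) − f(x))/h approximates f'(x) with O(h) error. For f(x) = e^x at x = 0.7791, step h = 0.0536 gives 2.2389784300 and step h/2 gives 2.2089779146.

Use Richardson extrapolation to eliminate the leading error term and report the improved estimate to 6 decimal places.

Leading term ∝ h^1; use weight 2 = 2^1.
Numerator 2 × A(h/2) − A(h) = 2 × 2.2089779146 − 2.2389784300 = 2.1789773992
R = 2.1789773992/1 = 2.1789773992

2.178977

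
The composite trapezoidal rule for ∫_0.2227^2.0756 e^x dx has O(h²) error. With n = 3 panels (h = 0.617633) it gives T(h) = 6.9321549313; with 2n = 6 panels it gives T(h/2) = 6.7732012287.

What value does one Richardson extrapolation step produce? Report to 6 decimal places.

With r = 2 the leading error scales as h^2, so the weight is 2^2 = 4.
Numerator 4·A(h/2) − A(h) = 4·6.7732012287 − 6.9321549313 = 20.1606499835
Denominator 4 − 1 = 3.
Result: 6.7202166612
Correction |R − A(h/2)| = 5.298e-02; gap |A(h/2) − A(h)| = 1.590e-01.

6.720217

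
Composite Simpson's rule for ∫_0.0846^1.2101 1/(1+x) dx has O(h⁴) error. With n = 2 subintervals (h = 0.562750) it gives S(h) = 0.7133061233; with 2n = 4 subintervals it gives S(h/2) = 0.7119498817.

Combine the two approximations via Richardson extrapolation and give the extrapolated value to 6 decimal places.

Method order is 4; weight 2^4 = 16.
2^4*A(h/2) = 11.3911981072; minus A(h) gives 10.6778919839.
Divide by 2^4 − 1 = 15.
Result: 0.7118594656
Shift from A(h/2): −0.0000904161.

0.711859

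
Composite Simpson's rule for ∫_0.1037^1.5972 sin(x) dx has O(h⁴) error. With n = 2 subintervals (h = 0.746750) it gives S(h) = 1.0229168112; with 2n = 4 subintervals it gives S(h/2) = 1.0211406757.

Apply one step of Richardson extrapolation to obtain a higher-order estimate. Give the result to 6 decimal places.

1.021022

The method has order 4: 2^4 = 16.
16 × 1.0211406757 = 16.3382508112; 16.3382508112 − 1.0229168112 = 15.3153340000
Denominator 16 − 1 = 15.
Result: 1.0210222667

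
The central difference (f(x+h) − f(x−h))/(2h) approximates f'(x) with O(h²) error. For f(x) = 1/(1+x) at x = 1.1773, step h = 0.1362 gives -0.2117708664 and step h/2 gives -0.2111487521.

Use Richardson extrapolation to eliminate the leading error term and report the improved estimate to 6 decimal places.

-0.210941

The method has order 2: 2^2 = 4.
2^2·A(h/2) = -0.8445950084; minus A(h) gives -0.6328241420.
Divide by 2^2 − 1 = 3.
Result: -0.2109413807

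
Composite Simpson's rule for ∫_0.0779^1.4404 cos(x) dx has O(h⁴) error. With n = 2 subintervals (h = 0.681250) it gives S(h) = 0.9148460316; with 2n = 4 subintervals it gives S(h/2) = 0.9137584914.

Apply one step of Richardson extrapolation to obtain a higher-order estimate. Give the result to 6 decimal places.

0.913686

r = 4: numerator weight 16, denominator 15.
16 × 0.9137584914 = 14.6201358624; subtract 0.9148460316 → 13.7052898308
Denominator 16 − 1 = 15.
13.7052898308 ÷ 15 = 0.9136859887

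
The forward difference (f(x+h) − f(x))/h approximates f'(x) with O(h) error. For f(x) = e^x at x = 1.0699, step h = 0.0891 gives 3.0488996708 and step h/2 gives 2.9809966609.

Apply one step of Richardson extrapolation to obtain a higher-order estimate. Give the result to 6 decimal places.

2.913094

With r = 1 the leading error scales as h^1, so the weight is 2^1 = 2.
Weighted: 5.9619933218 − 3.0488996708 = 2.9130936510
2.9130936510 ÷ 1 = 2.9130936510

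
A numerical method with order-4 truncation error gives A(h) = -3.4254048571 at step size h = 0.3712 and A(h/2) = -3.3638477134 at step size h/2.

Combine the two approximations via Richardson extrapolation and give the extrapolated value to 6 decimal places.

With r = 4 the leading error scales as h^4, so the weight is 2^4 = 16.
Numerator 16×A(h/2) − A(h) = 16×(-3.3638477134) − (-3.4254048571) = -50.3961585573
Divide by 2^4 − 1 = 15.
(16×(-3.3638477134) − (-3.4254048571))/(16 − 1) = -3.3597439038

-3.359744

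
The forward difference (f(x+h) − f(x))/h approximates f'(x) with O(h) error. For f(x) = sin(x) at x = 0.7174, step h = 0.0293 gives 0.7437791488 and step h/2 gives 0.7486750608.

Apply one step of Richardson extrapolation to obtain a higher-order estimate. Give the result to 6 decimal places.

0.753571

r = 1: numerator weight 2, denominator 1.
2^1*A(h/2) = 1.4973501216; minus A(h) gives 0.7535709728.
Denominator 2 − 1 = 1.
(2*0.7486750608 − 0.7437791488)/(2 − 1) = 0.7535709728
Gap between inputs: 4.896e-03; correction applied: +0.0048959120.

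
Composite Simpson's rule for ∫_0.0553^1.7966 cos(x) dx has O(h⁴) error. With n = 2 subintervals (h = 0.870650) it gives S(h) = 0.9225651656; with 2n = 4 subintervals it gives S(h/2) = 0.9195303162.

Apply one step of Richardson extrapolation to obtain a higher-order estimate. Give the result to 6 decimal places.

Method order is 4; weight 2^4 = 16.
Weighted: 14.7124850592 − 0.9225651656 = 13.7899198936
R = 13.7899198936/15 = 0.9193279929
Correction |R − A(h/2)| = 2.023e-04; gap |A(h/2) − A(h)| = 3.035e-03.

0.919328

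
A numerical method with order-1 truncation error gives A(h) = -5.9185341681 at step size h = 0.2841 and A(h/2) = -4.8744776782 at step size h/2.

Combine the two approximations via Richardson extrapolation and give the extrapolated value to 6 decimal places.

-3.830421

r = 1, so 2^r = 2.
A(h/2) − A(h) = -4.8744776782 − (-5.9185341681) = 1.0440564899
Divide by 2^1 − 1 = 1: 1.0440564899/1 = 1.0440564899
R = A(h/2) + (A(h/2) − A(h))/1 = -4.8744776782 + 1.0440564899 = -3.8304211883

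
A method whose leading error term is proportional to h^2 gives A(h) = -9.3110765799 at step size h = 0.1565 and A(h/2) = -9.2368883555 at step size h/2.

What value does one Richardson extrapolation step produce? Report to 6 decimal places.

-9.212159

r = 2, so 2^r = 4.
4·(-9.2368883555) = -36.9475534220; (-36.9475534220) − (-9.3110765799) = -27.6364768421
Divide by 2^2 − 1 = 3.
Result: -9.2121589474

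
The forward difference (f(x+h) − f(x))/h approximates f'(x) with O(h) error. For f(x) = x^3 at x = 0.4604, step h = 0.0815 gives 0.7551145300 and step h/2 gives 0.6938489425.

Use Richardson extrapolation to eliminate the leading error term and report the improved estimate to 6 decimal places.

0.632583

Order 1 gives 2^r = 2 and 2^r − 1 = 1.
Numerator 2·A(h/2) − A(h) = 2·0.6938489425 − 0.7551145300 = 0.6325833550
0.6325833550 ÷ 1 = 0.6325833550
Gap between inputs: 6.127e-02; correction applied: −0.0612655875.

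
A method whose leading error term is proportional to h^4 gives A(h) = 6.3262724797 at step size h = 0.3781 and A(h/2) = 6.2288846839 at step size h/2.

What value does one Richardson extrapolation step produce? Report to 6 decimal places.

6.222392

Error is O(h^4); halving h shrinks it by 2^4 = 16.
Weighted: 99.6621549424 − 6.3262724797 = 93.3358824627
Denominator 16 − 1 = 15.
93.3358824627 ÷ 15 = 6.2223921642
Correction |R − A(h/2)| = 6.493e-03; gap |A(h/2) − A(h)| = 9.739e-02.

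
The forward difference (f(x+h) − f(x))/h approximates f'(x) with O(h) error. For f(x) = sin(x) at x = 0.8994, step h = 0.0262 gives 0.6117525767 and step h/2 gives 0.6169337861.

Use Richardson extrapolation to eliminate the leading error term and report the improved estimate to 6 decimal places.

0.622115

r = 1: numerator weight 2, denominator 1.
A(h/2) − A(h) = 0.6169337861 − 0.6117525767 = 0.0051812094
Correction (A(h/2) − A(h))/(2 − 1) = 0.0051812094/1 = 0.0051812094
R = A(h/2) + (A(h/2) − A(h))/1 = 0.6169337861 + 0.0051812094 = 0.6221149955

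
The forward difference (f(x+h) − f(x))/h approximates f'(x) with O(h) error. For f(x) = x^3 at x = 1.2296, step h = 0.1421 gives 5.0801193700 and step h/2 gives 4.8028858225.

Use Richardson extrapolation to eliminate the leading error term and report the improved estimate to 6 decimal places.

4.525652

r = 1: numerator weight 2, denominator 1.
2^1*A(h/2) = 9.6057716450; minus A(h) gives 4.5256522750.
R = 4.5256522750/1 = 4.5256522750
Correction |R − A(h/2)| = 2.772e-01; gap |A(h/2) − A(h)| = 2.772e-01.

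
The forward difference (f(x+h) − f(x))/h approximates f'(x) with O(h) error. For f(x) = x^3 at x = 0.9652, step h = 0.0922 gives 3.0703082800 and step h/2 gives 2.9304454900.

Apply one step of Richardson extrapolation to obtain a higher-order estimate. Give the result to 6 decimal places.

2.790583

Method order is 1; weight 2^1 = 2.
2·2.9304454900 = 5.8608909800; subtract 3.0703082800 → 2.7905827000
R = 2.7905827000/1 = 2.7905827000
Shift from A(h/2): −0.1398627900.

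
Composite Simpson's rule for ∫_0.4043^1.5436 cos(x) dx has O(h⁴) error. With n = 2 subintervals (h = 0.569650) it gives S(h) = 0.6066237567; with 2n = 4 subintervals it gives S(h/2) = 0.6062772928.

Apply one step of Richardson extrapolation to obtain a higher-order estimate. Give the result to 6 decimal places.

0.606254

r = 4, so 2^r = 16.
Numerator 16*A(h/2) − A(h) = 16*0.6062772928 − 0.6066237567 = 9.0938129281
9.0938129281 ÷ 15 = 0.6062541952
Correction |R − A(h/2)| = 2.310e-05; gap |A(h/2) − A(h)| = 3.465e-04.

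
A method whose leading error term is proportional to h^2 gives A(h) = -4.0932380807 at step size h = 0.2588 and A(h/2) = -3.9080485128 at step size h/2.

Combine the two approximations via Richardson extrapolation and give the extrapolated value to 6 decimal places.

r = 2: numerator weight 4, denominator 3.
A(h/2) − A(h) = -3.9080485128 − (-4.0932380807) = 0.1851895679
Correction (A(h/2) − A(h))/(4 − 1) = 0.1851895679/3 = 0.0617298560
R = -3.9080485128 + 0.0617298560 = -3.8463186568
Shift from A(h/2): +0.0617298560.

-3.846319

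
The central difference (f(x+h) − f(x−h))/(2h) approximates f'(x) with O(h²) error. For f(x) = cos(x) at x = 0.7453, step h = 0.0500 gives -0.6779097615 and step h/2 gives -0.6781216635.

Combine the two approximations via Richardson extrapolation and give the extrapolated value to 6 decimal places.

r = 2, so 2^r = 4.
2^2*A(h/2) = -2.7124866540; minus A(h) gives -2.0345768925.
R = (-2.0345768925)/3 = -0.6781922975
Shift from A(h/2): −0.0000706340.

-0.678192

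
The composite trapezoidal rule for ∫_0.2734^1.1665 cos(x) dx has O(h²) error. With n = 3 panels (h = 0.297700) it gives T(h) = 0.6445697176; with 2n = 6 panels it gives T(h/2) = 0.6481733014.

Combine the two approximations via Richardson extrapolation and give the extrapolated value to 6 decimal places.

r = 2, so 2^r = 4.
Numerator 4*A(h/2) − A(h) = 4*0.6481733014 − 0.6445697176 = 1.9481234880
Extrapolated: 1.9481234880 / 3 = 0.6493744960
Shift from A(h/2): +0.0012011946.

0.649374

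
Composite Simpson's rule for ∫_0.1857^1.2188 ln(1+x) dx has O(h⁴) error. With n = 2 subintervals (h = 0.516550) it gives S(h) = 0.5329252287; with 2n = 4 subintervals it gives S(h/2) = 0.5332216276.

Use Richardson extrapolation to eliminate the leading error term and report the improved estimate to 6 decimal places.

The method has order 4: 2^4 = 16.
Top: 16(0.5332216276) − (0.5329252287) = 7.9986208129
7.9986208129 ÷ 15 = 0.5332413875

0.533241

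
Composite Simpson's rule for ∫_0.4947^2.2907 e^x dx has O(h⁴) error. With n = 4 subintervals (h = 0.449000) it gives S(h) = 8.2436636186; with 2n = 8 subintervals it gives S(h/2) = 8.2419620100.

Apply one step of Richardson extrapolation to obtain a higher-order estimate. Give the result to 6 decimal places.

The method has order 4: 2^4 = 16.
16×8.2419620100 = 131.8713921600; 131.8713921600 − 8.2436636186 = 123.6277285414
Denominator 16 − 1 = 15.
Result: 8.2418485694
Correction |R − A(h/2)| = 1.134e-04; gap |A(h/2) − A(h)| = 1.702e-03.

8.241849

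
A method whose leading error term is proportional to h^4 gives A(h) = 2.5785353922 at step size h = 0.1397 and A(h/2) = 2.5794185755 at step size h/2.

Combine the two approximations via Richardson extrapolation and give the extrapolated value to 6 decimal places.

2.579477

r = 4: numerator weight 16, denominator 15.
Difference of the inputs: 2.5794185755 − 2.5785353922 = 0.0008831833
Divide by 2^4 − 1 = 15: 0.0008831833/15 = 0.0000588789
R = A(h/2) + (A(h/2) − A(h))/15 = 2.5794185755 + 0.0000588789 = 2.5794774544
Shift from A(h/2): +0.0000588789.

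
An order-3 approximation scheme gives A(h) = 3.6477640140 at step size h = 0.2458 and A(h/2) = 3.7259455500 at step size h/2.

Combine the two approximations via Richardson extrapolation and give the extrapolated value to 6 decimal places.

3.737114

Method order is 3; weight 2^3 = 8.
Difference of the inputs: 3.7259455500 − 3.6477640140 = 0.0781815360
Divide by 2^3 − 1 = 7: 0.0781815360/7 = 0.0111687909
R = A(h/2) + (A(h/2) − A(h))/7 = 3.7259455500 + 0.0111687909 = 3.7371143409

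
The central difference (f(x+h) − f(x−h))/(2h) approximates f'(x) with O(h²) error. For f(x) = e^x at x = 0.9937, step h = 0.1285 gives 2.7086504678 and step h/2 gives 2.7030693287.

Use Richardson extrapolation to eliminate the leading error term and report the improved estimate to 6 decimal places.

2.701209

With r = 2 the leading error scales as h^2, so the weight is 2^2 = 4.
Difference of the inputs: 2.7030693287 − 2.7086504678 = -0.0055811391
Divide by 2^2 − 1 = 3: (-0.0055811391)/3 = -0.0018603797
R = 2.7030693287 − 0.0018603797 = 2.7012089490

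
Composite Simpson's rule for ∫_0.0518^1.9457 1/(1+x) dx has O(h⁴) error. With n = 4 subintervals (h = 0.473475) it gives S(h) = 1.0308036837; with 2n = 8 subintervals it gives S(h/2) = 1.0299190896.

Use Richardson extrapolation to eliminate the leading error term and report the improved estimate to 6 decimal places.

1.029860

With r = 4 the leading error scales as h^4, so the weight is 2^4 = 16.
A(h/2) − A(h) = 1.0299190896 − 1.0308036837 = -0.0008845941
Divide by 2^4 − 1 = 15: (-0.0008845941)/15 = -0.0000589729
R = A(h/2) + (A(h/2) − A(h))/15 = 1.0299190896 − 0.0000589729 = 1.0298601167
Correction |R − A(h/2)| = 5.897e-05; gap |A(h/2) − A(h)| = 8.846e-04.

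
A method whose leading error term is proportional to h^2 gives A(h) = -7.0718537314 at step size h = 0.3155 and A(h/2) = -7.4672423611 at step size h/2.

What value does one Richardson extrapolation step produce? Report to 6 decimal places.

-7.599039

r = 2, so 2^r = 4.
Difference of the inputs: -7.4672423611 − (-7.0718537314) = -0.3953886297
Correction (A(h/2) − A(h))/(4 − 1) = (-0.3953886297)/3 = -0.1317962099
R = -7.4672423611 − 0.1317962099 = -7.5990385710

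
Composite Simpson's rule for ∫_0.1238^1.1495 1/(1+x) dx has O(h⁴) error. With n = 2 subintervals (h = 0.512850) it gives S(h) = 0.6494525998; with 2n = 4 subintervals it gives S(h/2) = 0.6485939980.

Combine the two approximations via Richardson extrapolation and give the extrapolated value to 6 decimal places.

With r = 4 the leading error scales as h^4, so the weight is 2^4 = 16.
Weighted: 10.3775039680 − 0.6494525998 = 9.7280513682
Denominator 16 − 1 = 15.
Extrapolated: 9.7280513682 / 15 = 0.6485367579
Gap between inputs: 8.586e-04; correction applied: −0.0000572401.

0.648537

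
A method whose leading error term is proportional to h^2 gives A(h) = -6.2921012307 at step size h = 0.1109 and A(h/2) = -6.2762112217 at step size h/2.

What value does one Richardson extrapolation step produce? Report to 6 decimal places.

The method has order 2: 2^2 = 4.
4*(-6.2762112217) = -25.1048448868; subtract (-6.2921012307) → -18.8127436561
Extrapolated: (-18.8127436561) / 3 = -6.2709145520
Correction |R − A(h/2)| = 5.297e-03; gap |A(h/2) − A(h)| = 1.589e-02.

-6.270915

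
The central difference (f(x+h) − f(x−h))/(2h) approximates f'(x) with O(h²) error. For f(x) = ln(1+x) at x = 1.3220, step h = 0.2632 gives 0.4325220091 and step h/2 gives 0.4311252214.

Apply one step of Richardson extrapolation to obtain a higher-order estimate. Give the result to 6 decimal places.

0.430660

The method has order 2: 2^2 = 4.
Numerator 4*A(h/2) − A(h) = 4*0.4311252214 − 0.4325220091 = 1.2919788765
Divide by 2^2 − 1 = 3.
R = 1.2919788765/3 = 0.4306596255
Shift from A(h/2): −0.0004655959.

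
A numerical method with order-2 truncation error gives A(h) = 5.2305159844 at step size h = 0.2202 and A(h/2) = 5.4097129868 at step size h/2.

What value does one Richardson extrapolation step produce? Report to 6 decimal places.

5.469445

The method has order 2: 2^2 = 4.
4*5.4097129868 = 21.6388519472; 21.6388519472 − 5.2305159844 = 16.4083359628
(4*5.4097129868 − 5.2305159844)/(4 − 1) = 5.4694453209
Shift from A(h/2): +0.0597323341.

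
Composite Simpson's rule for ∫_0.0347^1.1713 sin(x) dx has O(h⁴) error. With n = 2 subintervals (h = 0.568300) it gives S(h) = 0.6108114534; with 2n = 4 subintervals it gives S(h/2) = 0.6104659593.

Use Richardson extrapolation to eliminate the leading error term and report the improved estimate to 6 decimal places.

Method order is 4; weight 2^4 = 16.
16 × 0.6104659593 = 9.7674553488; subtract 0.6108114534 → 9.1566438954
Divide by 2^4 − 1 = 15.
(16 × 0.6104659593 − 0.6108114534)/(16 − 1) = 0.6104429264

0.610443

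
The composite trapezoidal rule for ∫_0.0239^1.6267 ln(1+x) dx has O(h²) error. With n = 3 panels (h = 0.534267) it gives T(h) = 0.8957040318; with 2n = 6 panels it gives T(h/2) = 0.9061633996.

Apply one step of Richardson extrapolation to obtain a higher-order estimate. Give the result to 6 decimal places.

Leading term ∝ h^2; use weight 4 = 2^2.
4×0.9061633996 = 3.6246535984; subtract 0.8957040318 → 2.7289495666
(4×0.9061633996 − 0.8957040318)/(4 − 1) = 0.9096498555
Correction |R − A(h/2)| = 3.486e-03; gap |A(h/2) − A(h)| = 1.046e-02.

0.909650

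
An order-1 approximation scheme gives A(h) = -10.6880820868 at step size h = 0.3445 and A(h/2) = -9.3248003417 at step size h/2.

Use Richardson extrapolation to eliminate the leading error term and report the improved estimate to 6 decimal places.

Method order is 1; weight 2^1 = 2.
Weighted: (-18.6496006834) − (-10.6880820868) = -7.9615185966
(-7.9615185966) ÷ 1 = -7.9615185966
Gap between inputs: 1.363e+00; correction applied: +1.3632817451.

-7.961519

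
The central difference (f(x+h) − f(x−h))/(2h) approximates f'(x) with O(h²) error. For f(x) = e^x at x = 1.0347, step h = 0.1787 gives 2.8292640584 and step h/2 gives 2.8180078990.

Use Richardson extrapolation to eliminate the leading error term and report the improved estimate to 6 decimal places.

2.814256

The method has order 2: 2^2 = 4.
2^2·A(h/2) = 11.2720315960; minus A(h) gives 8.4427675376.
8.4427675376 ÷ 3 = 2.8142558459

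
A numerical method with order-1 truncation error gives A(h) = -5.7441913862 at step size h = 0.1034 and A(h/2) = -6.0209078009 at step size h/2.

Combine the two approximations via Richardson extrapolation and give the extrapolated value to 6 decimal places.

Leading term ∝ h^1; use weight 2 = 2^1.
2^1 × A(h/2) = -12.0418156018; minus A(h) gives -6.2976242156.
(-6.2976242156) ÷ 1 = -6.2976242156
Shift from A(h/2): −0.2767164147.

-6.297624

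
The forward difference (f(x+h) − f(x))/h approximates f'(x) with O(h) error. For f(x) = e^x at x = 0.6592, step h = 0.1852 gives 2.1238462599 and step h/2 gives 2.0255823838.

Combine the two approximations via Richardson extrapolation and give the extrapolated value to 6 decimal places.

Error is O(h^1); halving h shrinks it by 2^1 = 2.
A(h/2) − A(h) = 2.0255823838 − 2.1238462599 = -0.0982638761
Correction (A(h/2) − A(h))/(2 − 1) = (-0.0982638761)/1 = -0.0982638761
R = 2.0255823838 − 0.0982638761 = 1.9273185077
Correction |R − A(h/2)| = 9.826e-02; gap |A(h/2) − A(h)| = 9.826e-02.

1.927319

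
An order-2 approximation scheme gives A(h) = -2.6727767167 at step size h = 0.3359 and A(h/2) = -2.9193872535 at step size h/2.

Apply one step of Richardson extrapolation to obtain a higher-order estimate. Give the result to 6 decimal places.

-3.001591

Error is O(h^2); halving h shrinks it by 2^2 = 4.
Difference of the inputs: -2.9193872535 − (-2.6727767167) = -0.2466105368
Correction (A(h/2) − A(h))/(4 − 1) = (-0.2466105368)/3 = -0.0822035123
R = -2.9193872535 − 0.0822035123 = -3.0015907658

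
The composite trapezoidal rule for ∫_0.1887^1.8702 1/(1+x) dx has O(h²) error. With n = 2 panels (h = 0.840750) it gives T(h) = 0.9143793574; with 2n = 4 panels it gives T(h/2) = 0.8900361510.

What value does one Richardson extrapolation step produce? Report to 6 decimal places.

0.881922

Error is O(h^2); halving h shrinks it by 2^2 = 4.
4*0.8900361510 = 3.5601446040; 3.5601446040 − 0.9143793574 = 2.6457652466
Divide by 2^2 − 1 = 3.
2.6457652466 ÷ 3 = 0.8819217489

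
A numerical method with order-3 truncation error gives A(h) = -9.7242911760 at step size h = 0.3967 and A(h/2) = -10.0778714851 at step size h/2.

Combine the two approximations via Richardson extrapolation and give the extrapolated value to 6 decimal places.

-10.128383

Method order is 3; weight 2^3 = 8.
Numerator 8·A(h/2) − A(h) = 8·(-10.0778714851) − (-9.7242911760) = -70.8986807048
R = (-70.8986807048)/7 = -10.1283829578
Correction |R − A(h/2)| = 5.051e-02; gap |A(h/2) − A(h)| = 3.536e-01.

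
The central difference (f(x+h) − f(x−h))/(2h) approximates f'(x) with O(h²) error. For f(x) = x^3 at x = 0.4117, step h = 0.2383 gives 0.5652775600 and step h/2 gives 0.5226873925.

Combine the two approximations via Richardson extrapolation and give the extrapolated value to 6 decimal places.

0.508491

Order 2 gives 2^r = 4 and 2^r − 1 = 3.
Weighted: 2.0907495700 − 0.5652775600 = 1.5254720100
(4 × 0.5226873925 − 0.5652775600)/(4 − 1) = 0.5084906700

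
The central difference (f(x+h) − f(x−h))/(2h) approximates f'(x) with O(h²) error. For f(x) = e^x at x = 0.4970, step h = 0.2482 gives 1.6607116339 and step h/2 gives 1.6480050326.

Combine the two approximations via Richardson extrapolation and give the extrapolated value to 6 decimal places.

1.643769

r = 2, so 2^r = 4.
4 × 1.6480050326 = 6.5920201304; 6.5920201304 − 1.6607116339 = 4.9313084965
Denominator 4 − 1 = 3.
Extrapolated: 4.9313084965 / 3 = 1.6437694988
Gap between inputs: 1.271e-02; correction applied: −0.0042355338.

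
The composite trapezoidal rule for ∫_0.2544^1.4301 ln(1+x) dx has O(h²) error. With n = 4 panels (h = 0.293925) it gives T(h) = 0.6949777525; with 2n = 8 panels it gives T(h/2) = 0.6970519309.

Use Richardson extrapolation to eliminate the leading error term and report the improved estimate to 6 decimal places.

r = 2: numerator weight 4, denominator 3.
4×0.6970519309 = 2.7882077236; subtract 0.6949777525 → 2.0932299711
Divide by 2^2 − 1 = 3.
Result: 0.6977433237
Correction |R − A(h/2)| = 6.914e-04; gap |A(h/2) − A(h)| = 2.074e-03.

0.697743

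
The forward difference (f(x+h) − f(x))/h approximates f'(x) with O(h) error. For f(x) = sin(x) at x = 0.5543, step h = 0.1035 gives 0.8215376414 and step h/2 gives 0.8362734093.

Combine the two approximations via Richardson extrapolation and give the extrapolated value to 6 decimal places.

0.851009

Method order is 1; weight 2^1 = 2.
Top: 2(0.8362734093) − (0.8215376414) = 0.8510091772
Divide by 2^1 − 1 = 1.
Extrapolated: 0.8510091772 / 1 = 0.8510091772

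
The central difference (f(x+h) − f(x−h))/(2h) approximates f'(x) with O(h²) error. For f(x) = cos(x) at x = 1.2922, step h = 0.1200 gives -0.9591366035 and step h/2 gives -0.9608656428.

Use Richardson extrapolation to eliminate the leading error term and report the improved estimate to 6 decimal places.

r = 2: numerator weight 4, denominator 3.
Top: 4(-0.9608656428) − (-0.9591366035) = -2.8843259677
Divide by 2^2 − 1 = 3.
So the Richardson estimate is -0.9614419892.
Shift from A(h/2): −0.0005763464.

-0.961442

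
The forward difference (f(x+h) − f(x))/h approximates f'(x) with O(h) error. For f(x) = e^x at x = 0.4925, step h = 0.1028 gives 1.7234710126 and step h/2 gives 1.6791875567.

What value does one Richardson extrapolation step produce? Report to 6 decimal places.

1.634904

With r = 1 the leading error scales as h^1, so the weight is 2^1 = 2.
Difference of the inputs: 1.6791875567 − 1.7234710126 = -0.0442834559
Divide by 2^1 − 1 = 1: (-0.0442834559)/1 = -0.0442834559
R = 1.6791875567 − 0.0442834559 = 1.6349041008
Gap between inputs: 4.428e-02; correction applied: −0.0442834559.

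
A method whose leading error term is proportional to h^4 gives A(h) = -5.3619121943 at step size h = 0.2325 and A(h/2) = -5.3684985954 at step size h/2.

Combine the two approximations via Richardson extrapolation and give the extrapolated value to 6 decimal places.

-5.368938

Method order is 4; weight 2^4 = 16.
16*(-5.3684985954) = -85.8959775264; subtract (-5.3619121943) → -80.5340653321
Divide by 2^4 − 1 = 15.
(-80.5340653321) ÷ 15 = -5.3689376888
Gap between inputs: 6.586e-03; correction applied: −0.0004390934.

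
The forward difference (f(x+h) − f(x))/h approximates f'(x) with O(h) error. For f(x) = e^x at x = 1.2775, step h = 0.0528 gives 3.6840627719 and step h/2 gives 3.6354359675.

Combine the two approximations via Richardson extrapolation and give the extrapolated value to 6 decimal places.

Method order is 1; weight 2^1 = 2.
2^1*A(h/2) = 7.2708719350; minus A(h) gives 3.5868091631.
(2*3.6354359675 − 3.6840627719)/(2 − 1) = 3.5868091631

3.586809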